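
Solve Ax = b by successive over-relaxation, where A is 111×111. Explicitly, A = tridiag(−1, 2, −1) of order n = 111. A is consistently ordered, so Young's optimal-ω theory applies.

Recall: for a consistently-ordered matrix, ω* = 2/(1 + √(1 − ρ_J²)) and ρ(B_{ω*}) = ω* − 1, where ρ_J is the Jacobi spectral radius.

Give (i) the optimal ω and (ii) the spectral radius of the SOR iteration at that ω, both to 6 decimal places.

spectrum of D⁻¹(L+U) = {cos(kπ/112) : 1≤k≤111}; ρ_J = cos(π/112) = 0.999607.
√(1−ρ_J²) = |sin(π/112)| = 0.0280463
Then 2/(1+√(1−ρ_J²)) = 2/(1+0.0280463); ω* = 2/1.0280463 = 1.945438.
[ρ_SOR] ω* − 1 = 0.945438.

ω* = 1.945438, ρ_SOR = 0.945438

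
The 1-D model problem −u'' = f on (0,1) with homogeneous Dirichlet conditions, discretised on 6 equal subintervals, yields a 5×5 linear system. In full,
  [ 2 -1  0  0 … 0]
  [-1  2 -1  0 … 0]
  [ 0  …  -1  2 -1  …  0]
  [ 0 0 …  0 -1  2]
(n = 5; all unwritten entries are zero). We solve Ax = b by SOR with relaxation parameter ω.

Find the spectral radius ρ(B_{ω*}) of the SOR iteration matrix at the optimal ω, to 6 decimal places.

ρ_J = max_k |cos(kπ/6)| = cos(π/6) = 0.866025
√(1−ρ_J²) simplifies to sin(π/6) = 0.5000000.
ω* = 2/(1+0.5000000) = 1.333333
Hence ρ(B_{ω*}) = 1.333333 − 1 = 0.333333.

ρ_SOR = 0.333333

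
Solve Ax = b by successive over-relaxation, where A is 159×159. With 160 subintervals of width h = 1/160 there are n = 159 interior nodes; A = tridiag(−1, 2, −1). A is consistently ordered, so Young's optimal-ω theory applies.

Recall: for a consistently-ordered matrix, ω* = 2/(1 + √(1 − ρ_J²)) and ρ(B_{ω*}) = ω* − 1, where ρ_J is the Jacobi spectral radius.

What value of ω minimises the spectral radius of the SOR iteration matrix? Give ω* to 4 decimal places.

With n=159, ρ(Jacobi) = cos(π/160) = 0.9998.
√(1−ρ_J²) simplifies to sin(π/160) = 0.01963.
ω* = 2 / (1 + 0.01963) = 2 / 1.01963 ≈ 1.9615.
Hence ρ(B_{ω*}) = 1.9615 − 1 = 0.9615.

ω* = 1.9615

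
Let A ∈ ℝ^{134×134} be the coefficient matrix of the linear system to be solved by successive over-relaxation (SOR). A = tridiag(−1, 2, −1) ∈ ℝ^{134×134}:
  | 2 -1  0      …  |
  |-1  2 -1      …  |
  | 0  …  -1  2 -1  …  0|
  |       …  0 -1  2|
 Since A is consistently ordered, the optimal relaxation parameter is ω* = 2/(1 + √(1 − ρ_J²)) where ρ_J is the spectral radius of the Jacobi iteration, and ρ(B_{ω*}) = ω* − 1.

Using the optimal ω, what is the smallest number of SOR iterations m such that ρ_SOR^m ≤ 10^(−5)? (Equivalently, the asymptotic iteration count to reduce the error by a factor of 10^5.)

With n=134, ρ(Jacobi) = cos(π/135) = 0.9997292.
√(1 − cos²(π/135)) = sin(π/135) ≈ 0.0232690.
ω* = 2/(1+0.0232690) = 1.9545203
ρ(B_{ω*}) = ω*−1 = 0.9545203
m ≥ 5·ln10 / (−ln 0.9545203) = 247.342; smallest integer m = 248.

m = 248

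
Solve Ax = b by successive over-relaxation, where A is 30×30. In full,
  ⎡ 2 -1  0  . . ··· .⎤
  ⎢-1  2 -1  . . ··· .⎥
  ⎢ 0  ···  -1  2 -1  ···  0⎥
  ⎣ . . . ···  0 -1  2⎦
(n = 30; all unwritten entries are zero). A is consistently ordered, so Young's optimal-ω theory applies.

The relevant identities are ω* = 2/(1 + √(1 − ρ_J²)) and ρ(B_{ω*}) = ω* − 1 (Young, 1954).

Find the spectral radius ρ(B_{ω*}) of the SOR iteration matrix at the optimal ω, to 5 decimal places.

spectrum of D⁻¹(L+U) = {cos(kπ/31) : 1≤k≤30}; ρ_J = cos(π/31) = 0.99487.
root = sin(π/31) = 0.101168  (since 1−cos² = sin²).
ω* = 2 / (1 + 0.101168) = 2 / 1.101168 ≈ 1.81625.
[ρ_SOR] ω* − 1 = 0.81625.

ρ_SOR = 0.81625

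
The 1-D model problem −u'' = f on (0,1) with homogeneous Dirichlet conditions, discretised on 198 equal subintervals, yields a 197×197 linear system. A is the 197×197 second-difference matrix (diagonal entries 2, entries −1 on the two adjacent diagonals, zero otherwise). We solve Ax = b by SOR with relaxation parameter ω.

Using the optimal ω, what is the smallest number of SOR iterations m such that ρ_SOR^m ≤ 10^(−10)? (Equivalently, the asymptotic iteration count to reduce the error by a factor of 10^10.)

m = 726

n=197: λ(B_J) = 1 − λ(A)/2 = cos(kπ/198); k=1 gives ρ_J = 0.9998741.
√(1 − cos²(π/198)) = sin(π/198) ≈ 0.0158660.
ω* = 2/(1 + 0.0158660) = 2/1.0158660 = 1.9687636.
and ρ(B_{ω*}) = 1.9687636 − 1 = 0.9687636.
Need (0.9687636)^m ≤ 10^(−10): m ≥ 10·ln10/|ln 0.9687636| = 23.0259/0.0317347 = 725.575 ⇒ m = 726.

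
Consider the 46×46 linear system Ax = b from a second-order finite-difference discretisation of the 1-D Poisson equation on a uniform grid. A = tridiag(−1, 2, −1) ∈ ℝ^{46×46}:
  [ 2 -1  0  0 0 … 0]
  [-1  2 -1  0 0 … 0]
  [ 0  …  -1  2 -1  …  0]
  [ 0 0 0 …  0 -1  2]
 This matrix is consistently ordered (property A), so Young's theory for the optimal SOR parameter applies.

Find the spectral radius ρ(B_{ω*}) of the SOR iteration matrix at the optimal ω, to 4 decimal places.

spectrum of D⁻¹(L+U) = {cos(kπ/47) : 1≤k≤46}; ρ_J = cos(π/47) = 0.9978.
1 − cos²(π/47) = sin²(π/47) ⇒ √(1−ρ_J²) = sin(π/47) = 0.06679.
[ω*] 2 ÷ (1 + 0.06679) = 2 ÷ 1.06679 = 1.8748.
At ω = 1.8748 every |λ(B_ω)| = ω−1, so ρ_SOR = 0.8748.

ρ_SOR = 0.8748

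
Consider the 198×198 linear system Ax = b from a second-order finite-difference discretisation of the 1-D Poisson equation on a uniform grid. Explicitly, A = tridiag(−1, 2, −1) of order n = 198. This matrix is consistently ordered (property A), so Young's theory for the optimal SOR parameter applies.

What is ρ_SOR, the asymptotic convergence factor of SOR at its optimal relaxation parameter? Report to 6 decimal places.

ρ_SOR = 0.968918

B_J for the 198×198 system has eigenvalues cos(kπ/199); ρ_J = cos(π/199) = 0.999875.
√(1−ρ_J²) = |sin(π/199)| = 0.0157862
ω* = 2/(1+0.0157862) = 1.968918
ρ(B_{ω*}) = ω*−1 = 0.968918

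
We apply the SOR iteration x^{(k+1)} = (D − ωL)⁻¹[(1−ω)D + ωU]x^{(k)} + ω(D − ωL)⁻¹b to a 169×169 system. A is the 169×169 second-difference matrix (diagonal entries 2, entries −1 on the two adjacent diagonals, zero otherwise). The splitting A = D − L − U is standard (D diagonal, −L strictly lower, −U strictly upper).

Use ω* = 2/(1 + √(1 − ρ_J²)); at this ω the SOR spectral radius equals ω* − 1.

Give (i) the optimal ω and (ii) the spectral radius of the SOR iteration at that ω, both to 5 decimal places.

ρ_J = max_k |cos(kπ/170)| = cos(π/170) = 0.99983
1 − cos²(π/170) = sin²(π/170) ⇒ √(1−ρ_J²) = sin(π/170) = 0.018479.
Then 2/(1+√(1−ρ_J²)) = 2/(1+0.018479); ω* = 2/1.018479 = 1.96371.
ρ_SOR = ω* − 1 ≈ 0.96371.

ω* = 1.96371, ρ_SOR = 0.96371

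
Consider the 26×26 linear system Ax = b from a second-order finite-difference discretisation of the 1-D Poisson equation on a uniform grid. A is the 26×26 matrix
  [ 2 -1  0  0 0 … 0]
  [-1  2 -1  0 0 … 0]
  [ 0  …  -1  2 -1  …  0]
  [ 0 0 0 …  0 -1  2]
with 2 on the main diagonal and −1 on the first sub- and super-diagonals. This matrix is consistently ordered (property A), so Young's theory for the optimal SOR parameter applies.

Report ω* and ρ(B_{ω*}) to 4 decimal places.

ω* = 1.7920, ρ_SOR = 0.7920

With n=26, ρ(Jacobi) = cos(π/27) = 0.9932.
root = sin(π/27) = 0.11609  (since 1−cos² = sin²).
ω* = 2/(1+0.11609) = 1.7920
At ω = 1.7920 every |λ(B_ω)| = ω−1, so ρ_SOR = 0.7920.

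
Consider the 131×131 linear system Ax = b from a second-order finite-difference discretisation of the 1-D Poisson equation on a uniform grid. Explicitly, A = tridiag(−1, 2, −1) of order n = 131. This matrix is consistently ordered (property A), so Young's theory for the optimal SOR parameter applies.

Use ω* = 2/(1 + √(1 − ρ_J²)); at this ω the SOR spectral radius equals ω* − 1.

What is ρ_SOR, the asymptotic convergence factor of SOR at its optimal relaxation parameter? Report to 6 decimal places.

B_J for the 131×131 system has eigenvalues cos(kπ/132); ρ_J = cos(π/132) = 0.999717.
√(1 − cos²(π/132)) = sin(π/132) ≈ 0.0237977.
[ω*] 2 ÷ (1 + 0.0237977) = 2 ÷ 1.0237977 = 1.953511.
[ρ_SOR] ω* − 1 = 0.953511.

ρ_SOR = 0.953511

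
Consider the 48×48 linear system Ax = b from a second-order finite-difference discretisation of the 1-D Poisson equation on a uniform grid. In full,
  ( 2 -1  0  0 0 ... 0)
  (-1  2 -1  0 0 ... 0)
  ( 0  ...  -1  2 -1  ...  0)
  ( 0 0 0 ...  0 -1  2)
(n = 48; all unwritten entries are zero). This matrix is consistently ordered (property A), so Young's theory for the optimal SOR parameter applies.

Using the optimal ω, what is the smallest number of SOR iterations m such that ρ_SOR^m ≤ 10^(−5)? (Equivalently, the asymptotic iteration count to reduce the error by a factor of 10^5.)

m = 90

n=48: λ(B_J) = 1 − λ(A)/2 = cos(kπ/49); k=1 gives ρ_J = 0.9979454.
√(1−ρ_J²) simplifies to sin(π/49) = 0.0640702.
ω* = 2/(1+0.0640702) = 1.8795752
At ω = 1.8795752 every |λ(B_ω)| = ω−1, so ρ_SOR = 0.8795752.
(0.8795752)^m ≤ 10^{−5}  ⇒  m·ln(0.8795752) ≤ −5·ln10  ⇒  m ≥ 89.723  ⇒  m = 90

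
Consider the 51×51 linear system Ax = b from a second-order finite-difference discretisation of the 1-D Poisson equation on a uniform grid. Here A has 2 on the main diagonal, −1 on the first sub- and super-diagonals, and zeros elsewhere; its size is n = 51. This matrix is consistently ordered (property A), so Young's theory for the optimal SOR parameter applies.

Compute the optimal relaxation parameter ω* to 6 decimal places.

ω* = 1.886119

B_J for the 51×51 system has eigenvalues cos(kπ/52); ρ_J = cos(π/52) = 0.998176.
√(1−ρ_J²) = |sin(π/52)| = 0.0603785
ω* = 2/(1 + 0.0603785) = 2/1.0603785 = 1.886119.
[ρ_SOR] ω* − 1 = 0.886119.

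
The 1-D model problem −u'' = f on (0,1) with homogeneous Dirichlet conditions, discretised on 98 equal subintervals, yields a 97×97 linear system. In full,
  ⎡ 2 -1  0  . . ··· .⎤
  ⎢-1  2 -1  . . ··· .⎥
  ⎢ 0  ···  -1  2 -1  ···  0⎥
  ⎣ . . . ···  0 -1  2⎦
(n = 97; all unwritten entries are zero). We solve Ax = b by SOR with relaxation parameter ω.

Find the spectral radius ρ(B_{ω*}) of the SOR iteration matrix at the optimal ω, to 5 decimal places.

ρ_J = max_k |cos(kπ/98)| = cos(π/98) = 0.99949
√(1 − cos²(π/98)) = sin(π/98) ≈ 0.032052.
Then 2/(1+√(1−ρ_J²)) = 2/(1+0.032052); ω* = 2/1.032052 = 1.93789.
ρ_SOR = ω* − 1 ≈ 0.93789.

ρ_SOR = 0.93789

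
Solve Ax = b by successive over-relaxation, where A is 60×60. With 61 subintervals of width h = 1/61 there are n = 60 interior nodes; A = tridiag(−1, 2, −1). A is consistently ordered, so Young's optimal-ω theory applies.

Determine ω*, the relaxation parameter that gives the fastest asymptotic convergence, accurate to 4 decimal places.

½·tridiag(1,0,1) at n=60: λ_k = cos(kπ/61); max |λ| at k=1 ⇒ ρ_J = cos(π/61) ≈ 0.9987.
1 − cos²(π/61) = sin²(π/61) ⇒ √(1−ρ_J²) = sin(π/61) = 0.05148.
So ω* = 2/1.05148 = 1.9021 (Young).
and ρ(B_{ω*}) = 1.9021 − 1 = 0.9021.

ω* = 1.9021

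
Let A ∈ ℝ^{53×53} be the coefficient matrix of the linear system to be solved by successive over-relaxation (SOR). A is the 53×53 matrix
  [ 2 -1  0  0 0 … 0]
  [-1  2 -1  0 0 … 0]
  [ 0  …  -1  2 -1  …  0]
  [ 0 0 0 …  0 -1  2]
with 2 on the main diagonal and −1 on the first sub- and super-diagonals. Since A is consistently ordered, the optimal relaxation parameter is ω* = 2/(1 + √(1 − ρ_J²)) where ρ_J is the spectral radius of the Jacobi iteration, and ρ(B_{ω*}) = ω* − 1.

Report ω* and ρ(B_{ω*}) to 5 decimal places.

ρ_J = max_k |cos(kπ/54)| = cos(π/54) = 0.99831
√(1−ρ_J²) simplifies to sin(π/54) = 0.058145.
Young: ω* = 2/(1+√(1−ρ_J²)) = 2/(1+0.058145) = 2/1.058145 = 1.89010.
ρ_SOR = ω* − 1 = 1.89010 − 1 = 0.89010.

ω* = 1.89010, ρ_SOR = 0.89010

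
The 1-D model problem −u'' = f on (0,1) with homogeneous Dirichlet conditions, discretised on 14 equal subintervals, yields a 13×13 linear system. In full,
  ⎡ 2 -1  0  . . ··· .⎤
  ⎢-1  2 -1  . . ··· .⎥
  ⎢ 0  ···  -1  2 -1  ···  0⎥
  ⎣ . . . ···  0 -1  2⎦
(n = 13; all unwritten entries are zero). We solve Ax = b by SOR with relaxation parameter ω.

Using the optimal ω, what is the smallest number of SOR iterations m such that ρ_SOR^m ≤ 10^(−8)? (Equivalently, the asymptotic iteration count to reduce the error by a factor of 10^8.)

m = 41

With n=13, ρ(Jacobi) = cos(π/14) = 0.9749279.
√(1 − cos²(π/14)) = sin(π/14) ≈ 0.2225209.
ω* = 2/(1 + 0.2225209) = 2/1.2225209 = 1.6359639.
Hence ρ(B_{ω*}) = 1.6359639 − 1 = 0.6359639.
Need (0.6359639)^m ≤ 10^(−8): m ≥ 8·ln10/|ln 0.6359639| = 18.4207/0.452613 = 40.699 ⇒ m = 41.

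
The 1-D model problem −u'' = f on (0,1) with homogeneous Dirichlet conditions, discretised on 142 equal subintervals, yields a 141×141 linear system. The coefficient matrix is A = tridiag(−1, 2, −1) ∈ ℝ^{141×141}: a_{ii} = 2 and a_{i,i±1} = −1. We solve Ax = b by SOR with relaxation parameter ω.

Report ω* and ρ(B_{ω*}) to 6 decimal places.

n=141: λ(B_J) = 1 − λ(A)/2 = cos(kπ/142); k=1 gives ρ_J = 0.999755.
root = sin(π/142) = 0.0221221  (since 1−cos² = sin²).
So ω* = 2/1.0221221 = 1.956713 (Young).
[ρ_SOR] ω* − 1 = 0.956713.

ω* = 1.956713, ρ_SOR = 0.956713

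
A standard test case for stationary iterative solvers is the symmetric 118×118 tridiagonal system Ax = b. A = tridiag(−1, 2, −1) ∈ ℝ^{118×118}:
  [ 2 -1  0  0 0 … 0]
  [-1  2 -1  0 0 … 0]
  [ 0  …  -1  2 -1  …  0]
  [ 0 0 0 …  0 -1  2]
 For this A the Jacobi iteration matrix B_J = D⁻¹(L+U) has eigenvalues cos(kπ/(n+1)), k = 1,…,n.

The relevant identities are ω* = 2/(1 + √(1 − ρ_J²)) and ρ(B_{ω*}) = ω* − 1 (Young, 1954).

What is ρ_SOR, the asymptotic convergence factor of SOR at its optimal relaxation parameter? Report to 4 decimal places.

ρ_SOR = 0.9486

spectrum of D⁻¹(L+U) = {cos(kπ/119) : 1≤k≤118}; ρ_J = cos(π/119) = 0.9997.
√(1−ρ_J²) = |sin(π/119)| = 0.02640
Young: ω* = 2/(1+√(1−ρ_J²)) = 2/(1+0.02640) = 2/1.02640 = 1.9486.
[ρ_SOR] ω* − 1 = 0.9486.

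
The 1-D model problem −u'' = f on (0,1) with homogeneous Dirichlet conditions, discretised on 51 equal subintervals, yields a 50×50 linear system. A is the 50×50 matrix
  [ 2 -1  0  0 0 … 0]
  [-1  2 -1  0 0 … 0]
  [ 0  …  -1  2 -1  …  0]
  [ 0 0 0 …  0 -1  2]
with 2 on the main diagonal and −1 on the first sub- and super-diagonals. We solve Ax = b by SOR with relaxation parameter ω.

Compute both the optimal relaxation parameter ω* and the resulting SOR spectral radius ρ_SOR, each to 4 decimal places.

ω* = 1.8840, ρ_SOR = 0.8840

n=50: λ(B_J) = 1 − λ(A)/2 = cos(kπ/51); k=1 gives ρ_J = 0.9981.
root = sin(π/51) = 0.06156  (since 1−cos² = sin²).
ω* = 2/(1 + 0.06156) = 2/1.06156 = 1.8840.
ρ_SOR = ω* − 1 = 1.8840 − 1 = 0.8840.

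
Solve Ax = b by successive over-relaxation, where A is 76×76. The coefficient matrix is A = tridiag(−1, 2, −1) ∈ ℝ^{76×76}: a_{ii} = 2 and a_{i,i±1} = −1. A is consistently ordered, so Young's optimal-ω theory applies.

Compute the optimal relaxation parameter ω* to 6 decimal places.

ω* = 1.921620

B_J for the 76×76 system has eigenvalues cos(kπ/77); ρ_J = cos(π/77) = 0.999168.
√(1−ρ_J²) simplifies to sin(π/77) = 0.0407886.
Then 2/(1+√(1−ρ_J²)) = 2/(1+0.0407886); ω* = 2/1.0407886 = 1.921620.
ρ(B_{ω*}) = ω*−1 = 0.921620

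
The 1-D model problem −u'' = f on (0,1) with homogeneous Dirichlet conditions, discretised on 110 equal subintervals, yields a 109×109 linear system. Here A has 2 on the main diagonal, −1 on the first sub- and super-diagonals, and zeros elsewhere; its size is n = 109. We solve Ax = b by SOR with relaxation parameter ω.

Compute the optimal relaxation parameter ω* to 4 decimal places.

ω* = 1.9445

n=109: λ(B_J) = 1 − λ(A)/2 = cos(kπ/110); k=1 gives ρ_J = 0.9996.
√(1−ρ_J²) = |sin(π/110)| = 0.02856
So ω* = 2/1.02856 = 1.9445 (Young).
ρ_SOR = ω* − 1 = 1.9445 − 1 = 0.9445.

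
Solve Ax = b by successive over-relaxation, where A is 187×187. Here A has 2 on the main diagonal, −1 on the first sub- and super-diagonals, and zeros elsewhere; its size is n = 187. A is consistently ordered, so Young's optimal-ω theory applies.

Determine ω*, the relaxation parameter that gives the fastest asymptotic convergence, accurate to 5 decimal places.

ω* = 1.96713

spectrum of D⁻¹(L+U) = {cos(kπ/188) : 1≤k≤187}; ρ_J = cos(π/188) = 0.99986.
1 − cos²(π/188) = sin²(π/188) ⇒ √(1−ρ_J²) = sin(π/188) = 0.016710.
[ω*] 2 ÷ (1 + 0.016710) = 2 ÷ 1.016710 = 1.96713.
Hence ρ(B_{ω*}) = 1.96713 − 1 = 0.96713.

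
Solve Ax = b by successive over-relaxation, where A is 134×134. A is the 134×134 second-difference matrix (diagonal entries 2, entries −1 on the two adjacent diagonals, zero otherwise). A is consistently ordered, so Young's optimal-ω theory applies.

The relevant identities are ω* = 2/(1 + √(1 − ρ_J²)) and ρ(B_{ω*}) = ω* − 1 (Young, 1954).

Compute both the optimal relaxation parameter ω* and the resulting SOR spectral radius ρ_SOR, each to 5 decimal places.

spectrum of D⁻¹(L+U) = {cos(kπ/135) : 1≤k≤134}; ρ_J = cos(π/135) = 0.99973.
√(1−ρ_J²) simplifies to sin(π/135) = 0.023269.
ω* = 2 / (1 + 0.023269) = 2 / 1.023269 ≈ 1.95452.
ρ_SOR = ω* − 1 ≈ 0.95452.

ω* = 1.95452, ρ_SOR = 0.95452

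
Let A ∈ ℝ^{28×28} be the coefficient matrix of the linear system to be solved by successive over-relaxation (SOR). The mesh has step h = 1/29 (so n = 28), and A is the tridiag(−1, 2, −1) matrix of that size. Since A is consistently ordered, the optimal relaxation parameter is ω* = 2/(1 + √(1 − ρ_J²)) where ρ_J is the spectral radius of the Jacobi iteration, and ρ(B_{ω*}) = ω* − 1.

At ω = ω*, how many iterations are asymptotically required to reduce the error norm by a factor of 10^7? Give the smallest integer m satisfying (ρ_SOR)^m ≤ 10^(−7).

m = 75

n=28: λ(B_J) = 1 − λ(A)/2 = cos(kπ/29); k=1 gives ρ_J = 0.9941380.
root = sin(π/29) = 0.1081190  (since 1−cos² = sin²).
So ω* = 2/1.1081190 = 1.8048603 (Young).
ρ_SOR = ω* − 1 ≈ 0.8048603.
Need (0.8048603)^m ≤ 10^(−7): m ≥ 7·ln10/|ln 0.8048603| = 16.1181/0.217087 = 74.247 ⇒ m = 75.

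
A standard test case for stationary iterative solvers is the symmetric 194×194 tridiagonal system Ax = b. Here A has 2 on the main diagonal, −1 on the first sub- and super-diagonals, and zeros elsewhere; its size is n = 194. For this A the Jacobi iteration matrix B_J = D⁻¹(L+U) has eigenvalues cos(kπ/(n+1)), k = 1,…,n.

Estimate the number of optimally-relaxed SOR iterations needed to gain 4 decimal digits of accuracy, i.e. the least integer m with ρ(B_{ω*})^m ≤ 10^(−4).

m = 286

spectrum of D⁻¹(L+U) = {cos(kπ/195) : 1≤k≤194}; ρ_J = cos(π/195) = 0.9998702.
1 − cos²(π/195) = sin²(π/195) ⇒ √(1−ρ_J²) = sin(π/195) = 0.0161100.
ω* = 2 / (1 + 0.0161100) = 2 / 1.0161100 ≈ 1.9682908.
Hence ρ(B_{ω*}) = 1.9682908 − 1 = 0.9682908.
(0.9682908)^m ≤ 10^{−4}  ⇒  m·ln(0.9682908) ≤ −4·ln10  ⇒  m ≥ 285.833  ⇒  m = 286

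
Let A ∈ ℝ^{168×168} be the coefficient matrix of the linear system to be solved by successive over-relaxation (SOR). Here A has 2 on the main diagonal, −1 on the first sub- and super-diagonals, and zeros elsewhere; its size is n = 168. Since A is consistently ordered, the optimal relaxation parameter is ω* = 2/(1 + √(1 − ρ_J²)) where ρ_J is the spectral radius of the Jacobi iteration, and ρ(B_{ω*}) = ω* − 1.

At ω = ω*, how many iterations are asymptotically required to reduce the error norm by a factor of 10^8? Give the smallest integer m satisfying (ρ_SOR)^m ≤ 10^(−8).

m = 496

n=168: λ(B_J) = 1 − λ(A)/2 = cos(kπ/169); k=1 gives ρ_J = 0.9998272.
1 − cos²(π/169) = sin²(π/169) ⇒ √(1−ρ_J²) = sin(π/169) = 0.0185882.
ω* = 2/(1+0.0185882) = 1.9635020
ρ(B_{ω*}) = ω*−1 = 0.9635020
For 8 digits: m = 8·ln10 / (−ln 0.9635020) = 18.4207/0.0371807 = 495.437; round up → m = 496.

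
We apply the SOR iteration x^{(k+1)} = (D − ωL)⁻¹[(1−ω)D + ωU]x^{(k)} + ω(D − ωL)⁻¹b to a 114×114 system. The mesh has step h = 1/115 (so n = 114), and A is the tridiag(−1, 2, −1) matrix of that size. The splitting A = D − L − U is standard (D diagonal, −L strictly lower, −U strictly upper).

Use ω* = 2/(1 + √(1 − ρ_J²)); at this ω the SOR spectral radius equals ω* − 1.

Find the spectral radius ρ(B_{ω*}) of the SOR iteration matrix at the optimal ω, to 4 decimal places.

ρ_SOR = 0.9468

With n=114, ρ(Jacobi) = cos(π/115) = 0.9996.
√(1−ρ_J²) = |sin(π/115)| = 0.02731
ω* = 2 / (1 + 0.02731) = 2 / 1.02731 ≈ 1.9468.
ρ_SOR = ω* − 1 ≈ 0.9468.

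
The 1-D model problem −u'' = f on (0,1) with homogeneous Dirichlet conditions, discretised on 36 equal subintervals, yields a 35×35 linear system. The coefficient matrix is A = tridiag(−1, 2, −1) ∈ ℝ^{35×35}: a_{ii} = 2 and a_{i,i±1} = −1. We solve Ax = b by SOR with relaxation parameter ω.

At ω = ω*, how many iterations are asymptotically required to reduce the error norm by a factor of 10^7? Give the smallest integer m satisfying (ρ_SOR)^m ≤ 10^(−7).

n=35: λ(B_J) = 1 − λ(A)/2 = cos(kπ/36); k=1 gives ρ_J = 0.9961947.
√(1 − cos²(π/36)) = sin(π/36) ≈ 0.0871557.
ω* = 2 / (1 + 0.0871557) = 2 / 1.0871557 ≈ 1.8396629.
ρ_SOR = ω* − 1 = 1.8396629 − 1 = 0.8396629.
For 7 digits: m = 7·ln10 / (−ln 0.8396629) = 16.1181/0.174755 = 92.233; round up → m = 93.

m = 93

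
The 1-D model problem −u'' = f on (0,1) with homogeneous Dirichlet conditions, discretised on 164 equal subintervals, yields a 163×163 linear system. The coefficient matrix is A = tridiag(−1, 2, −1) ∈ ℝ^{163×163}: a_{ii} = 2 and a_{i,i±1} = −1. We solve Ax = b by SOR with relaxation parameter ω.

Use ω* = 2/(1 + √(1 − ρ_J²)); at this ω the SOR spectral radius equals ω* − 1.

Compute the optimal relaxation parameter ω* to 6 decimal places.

ω* = 1.962410

With n=163, ρ(Jacobi) = cos(π/164) = 0.999817.
√(1−ρ_J²) simplifies to sin(π/164) = 0.0191549.
Young: ω* = 2/(1+√(1−ρ_J²)) = 2/(1+0.0191549) = 2/1.0191549 = 1.962410.
ρ(B_{ω*}) = ω*−1 = 0.962410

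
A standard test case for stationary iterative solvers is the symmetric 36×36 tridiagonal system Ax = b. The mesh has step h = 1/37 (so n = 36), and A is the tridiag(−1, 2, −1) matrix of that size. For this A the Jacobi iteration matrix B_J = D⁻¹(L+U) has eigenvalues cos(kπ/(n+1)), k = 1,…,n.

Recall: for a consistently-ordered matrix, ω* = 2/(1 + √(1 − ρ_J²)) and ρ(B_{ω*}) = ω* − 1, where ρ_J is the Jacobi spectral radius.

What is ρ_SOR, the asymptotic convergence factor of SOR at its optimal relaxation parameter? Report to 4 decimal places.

ρ_SOR = 0.8436

½·tridiag(1,0,1) at n=36: λ_k = cos(kπ/37); max |λ| at k=1 ⇒ ρ_J = cos(π/37) ≈ 0.9964.
√(1−ρ_J²) = |sin(π/37)| = 0.08481
So ω* = 2/1.08481 = 1.8436 (Young).
Hence ρ(B_{ω*}) = 1.8436 − 1 = 0.8436.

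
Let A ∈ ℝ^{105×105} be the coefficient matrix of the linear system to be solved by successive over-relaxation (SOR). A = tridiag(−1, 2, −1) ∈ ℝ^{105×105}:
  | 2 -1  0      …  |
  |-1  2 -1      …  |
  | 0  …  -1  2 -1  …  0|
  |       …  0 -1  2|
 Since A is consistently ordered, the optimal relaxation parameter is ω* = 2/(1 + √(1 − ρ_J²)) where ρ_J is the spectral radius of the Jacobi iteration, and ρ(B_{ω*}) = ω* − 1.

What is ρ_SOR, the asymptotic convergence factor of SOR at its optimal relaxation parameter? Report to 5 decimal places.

[ρ_J] n=105: ρ(B_J) = cos(π/(n+1)) = cos(π/106) = 0.99956.
root = sin(π/106) = 0.029633  (since 1−cos² = sin²).
ω* = 2/(1 + 0.029633) = 2/1.029633 = 1.94244.
ρ(B_{ω*}) = ω*−1 = 0.94244

ρ_SOR = 0.94244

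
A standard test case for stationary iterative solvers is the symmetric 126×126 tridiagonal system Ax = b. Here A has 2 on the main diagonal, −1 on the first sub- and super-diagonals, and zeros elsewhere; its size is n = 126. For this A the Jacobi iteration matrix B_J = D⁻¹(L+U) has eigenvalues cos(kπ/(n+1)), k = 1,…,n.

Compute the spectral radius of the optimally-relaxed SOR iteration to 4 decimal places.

ρ_SOR = 0.9517

ρ_J = max_k |cos(kπ/127)| = cos(π/127) = 0.9997
√(1−ρ_J²) simplifies to sin(π/127) = 0.02473.
ω* = 2 / (1 + 0.02473) = 2 / 1.02473 ≈ 1.9517.
ρ_SOR = ω* − 1 = 1.9517 − 1 = 0.9517.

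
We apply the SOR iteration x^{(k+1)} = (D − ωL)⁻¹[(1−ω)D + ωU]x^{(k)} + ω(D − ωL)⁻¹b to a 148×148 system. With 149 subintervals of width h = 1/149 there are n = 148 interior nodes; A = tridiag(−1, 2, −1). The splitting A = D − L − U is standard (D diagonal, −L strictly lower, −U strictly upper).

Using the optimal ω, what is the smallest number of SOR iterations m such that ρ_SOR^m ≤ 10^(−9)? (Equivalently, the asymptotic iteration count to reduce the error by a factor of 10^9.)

With n=148, ρ(Jacobi) = cos(π/149) = 0.9997777.
√(1−ρ_J²) simplifies to sin(π/149) = 0.0210830.
ω* = 2 / (1 + 0.0210830) = 2 / 1.0210830 ≈ 1.9587046.
Hence ρ(B_{ω*}) = 1.9587046 − 1 = 0.9587046.
9·ln10 = 20.7233; −ln(0.9587046) = 0.0421723; m = ⌈20.7233/0.0421723⌉ = ⌈491.396⌉ = 492.

m = 492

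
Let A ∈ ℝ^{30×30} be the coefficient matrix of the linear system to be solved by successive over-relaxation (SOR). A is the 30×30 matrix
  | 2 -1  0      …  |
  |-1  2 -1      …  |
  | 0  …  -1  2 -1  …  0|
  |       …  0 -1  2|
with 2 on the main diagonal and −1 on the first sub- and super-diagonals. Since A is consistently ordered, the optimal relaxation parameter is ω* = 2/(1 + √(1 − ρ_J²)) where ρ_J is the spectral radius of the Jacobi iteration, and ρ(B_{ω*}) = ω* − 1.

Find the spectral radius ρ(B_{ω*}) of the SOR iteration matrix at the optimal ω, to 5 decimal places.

ρ_SOR = 0.81625

[ρ_J] n=30: ρ(B_J) = cos(π/(n+1)) = cos(π/31) = 0.99487.
root = sin(π/31) = 0.101168  (since 1−cos² = sin²).
Then 2/(1+√(1−ρ_J²)) = 2/(1+0.101168); ω* = 2/1.101168 = 1.81625.
ρ(B_{ω*}) = ω*−1 = 0.81625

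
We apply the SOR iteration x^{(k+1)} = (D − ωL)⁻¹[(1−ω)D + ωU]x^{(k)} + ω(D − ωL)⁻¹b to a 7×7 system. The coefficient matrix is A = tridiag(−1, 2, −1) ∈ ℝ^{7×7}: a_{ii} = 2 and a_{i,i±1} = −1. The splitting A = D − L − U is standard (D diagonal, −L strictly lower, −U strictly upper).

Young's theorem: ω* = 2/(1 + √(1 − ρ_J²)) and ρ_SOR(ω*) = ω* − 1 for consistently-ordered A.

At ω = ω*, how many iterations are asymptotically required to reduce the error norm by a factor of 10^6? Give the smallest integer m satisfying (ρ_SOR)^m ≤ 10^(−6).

m = 18

½·tridiag(1,0,1) at n=7: λ_k = cos(kπ/8); max |λ| at k=1 ⇒ ρ_J = cos(π/8) ≈ 0.9238795.
1 − cos²(π/8) = sin²(π/8) ⇒ √(1−ρ_J²) = sin(π/8) = 0.3826834.
Young: ω* = 2/(1+√(1−ρ_J²)) = 2/(1+0.3826834) = 2/1.3826834 = 1.4464627.
Hence ρ(B_{ω*}) = 1.4464627 − 1 = 0.4464627.
Need (0.4464627)^m ≤ 10^(−6): m ≥ 6·ln10/|ln 0.4464627| = 13.8155/0.806399 = 17.132 ⇒ m = 18.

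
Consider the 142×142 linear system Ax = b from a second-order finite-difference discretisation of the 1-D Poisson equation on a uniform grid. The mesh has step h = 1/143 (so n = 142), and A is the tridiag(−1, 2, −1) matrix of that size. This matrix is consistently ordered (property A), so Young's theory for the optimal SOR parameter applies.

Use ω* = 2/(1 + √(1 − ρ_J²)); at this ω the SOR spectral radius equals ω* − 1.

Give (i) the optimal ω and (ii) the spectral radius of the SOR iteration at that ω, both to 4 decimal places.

½·tridiag(1,0,1) at n=142: λ_k = cos(kπ/143); max |λ| at k=1 ⇒ ρ_J = cos(π/143) ≈ 0.9998.
√(1−ρ_J²) = |sin(π/143)| = 0.02197
ω* = 2/(1 + 0.02197) = 2/1.02197 = 1.9570.
At ω = 1.9570 every |λ(B_ω)| = ω−1, so ρ_SOR = 0.9570.

ω* = 1.9570, ρ_SOR = 0.9570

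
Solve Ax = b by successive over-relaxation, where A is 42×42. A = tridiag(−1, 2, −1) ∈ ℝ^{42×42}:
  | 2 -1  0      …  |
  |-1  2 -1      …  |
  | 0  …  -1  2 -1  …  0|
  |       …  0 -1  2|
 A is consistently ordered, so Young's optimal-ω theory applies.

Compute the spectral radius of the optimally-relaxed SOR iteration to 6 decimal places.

ρ_SOR = 0.863941

spectrum of D⁻¹(L+U) = {cos(kπ/43) : 1≤k≤42}; ρ_J = cos(π/43) = 0.997332.
root = sin(π/43) = 0.0729953  (since 1−cos² = sin²).
ω* = 2 / (1 + 0.0729953) = 2 / 1.0729953 ≈ 1.863941.
At ω = 1.863941 every |λ(B_ω)| = ω−1, so ρ_SOR = 0.863941.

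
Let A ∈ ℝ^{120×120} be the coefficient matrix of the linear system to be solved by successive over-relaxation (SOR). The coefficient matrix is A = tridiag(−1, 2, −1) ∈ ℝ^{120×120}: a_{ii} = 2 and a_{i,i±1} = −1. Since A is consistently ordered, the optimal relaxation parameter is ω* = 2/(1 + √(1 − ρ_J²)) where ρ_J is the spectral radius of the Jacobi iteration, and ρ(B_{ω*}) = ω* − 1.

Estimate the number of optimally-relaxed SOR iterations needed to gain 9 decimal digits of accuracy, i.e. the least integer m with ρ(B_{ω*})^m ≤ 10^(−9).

m = 400

ρ_J = max_k |cos(kπ/121)| = cos(π/121) = 0.9996630
√(1−ρ_J²) simplifies to sin(π/121) = 0.0259607.
ω* = 2/(1+0.0259607) = 1.9493924
ρ(B_{ω*}) = ω*−1 = 0.9493924
Need (0.9493924)^m ≤ 10^(−9): m ≥ 9·ln10/|ln 0.9493924| = 20.7233/0.0519331 = 399.038 ⇒ m = 400.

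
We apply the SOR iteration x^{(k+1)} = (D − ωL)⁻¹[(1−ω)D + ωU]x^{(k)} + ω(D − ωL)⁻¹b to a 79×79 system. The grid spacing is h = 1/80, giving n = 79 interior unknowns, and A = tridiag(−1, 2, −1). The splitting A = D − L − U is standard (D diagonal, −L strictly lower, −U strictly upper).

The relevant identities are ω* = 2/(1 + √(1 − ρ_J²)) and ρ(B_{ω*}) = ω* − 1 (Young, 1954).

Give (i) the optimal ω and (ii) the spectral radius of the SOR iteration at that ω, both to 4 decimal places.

ω* = 1.9244, ρ_SOR = 0.9244

[ρ_J] n=79: ρ(B_J) = cos(π/(n+1)) = cos(π/80) = 0.9992.
root = sin(π/80) = 0.03926  (since 1−cos² = sin²).
ω* = 2/(1+0.03926) = 1.9244
and ρ(B_{ω*}) = 1.9244 − 1 = 0.9244.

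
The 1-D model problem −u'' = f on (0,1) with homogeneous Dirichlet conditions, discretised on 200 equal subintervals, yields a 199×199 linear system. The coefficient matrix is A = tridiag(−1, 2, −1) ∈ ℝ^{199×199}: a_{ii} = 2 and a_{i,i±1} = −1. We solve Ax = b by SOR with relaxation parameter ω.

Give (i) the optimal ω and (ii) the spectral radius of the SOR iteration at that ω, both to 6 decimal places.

[ρ_J] n=199: ρ(B_J) = cos(π/(n+1)) = cos(π/200) = 0.999877.
√(1−ρ_J²) = |sin(π/200)| = 0.0157073
ω* = 2/(1 + 0.0157073) = 2/1.0157073 = 1.969071.
and ρ(B_{ω*}) = 1.969071 − 1 = 0.969071.

ω* = 1.969071, ρ_SOR = 0.969071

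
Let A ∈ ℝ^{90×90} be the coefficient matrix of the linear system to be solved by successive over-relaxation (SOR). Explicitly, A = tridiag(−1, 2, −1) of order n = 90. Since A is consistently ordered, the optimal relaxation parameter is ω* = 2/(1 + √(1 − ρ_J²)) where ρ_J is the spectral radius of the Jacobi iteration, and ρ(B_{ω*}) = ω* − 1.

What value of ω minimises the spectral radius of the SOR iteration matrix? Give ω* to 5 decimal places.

ω* = 1.93327

B_J for the 90×90 system has eigenvalues cos(kπ/91); ρ_J = cos(π/91) = 0.99940.
1 − cos²(π/91) = sin²(π/91) ⇒ √(1−ρ_J²) = sin(π/91) = 0.034516.
Then 2/(1+√(1−ρ_J²)) = 2/(1+0.034516); ω* = 2/1.034516 = 1.93327.
and ρ(B_{ω*}) = 1.93327 − 1 = 0.93327.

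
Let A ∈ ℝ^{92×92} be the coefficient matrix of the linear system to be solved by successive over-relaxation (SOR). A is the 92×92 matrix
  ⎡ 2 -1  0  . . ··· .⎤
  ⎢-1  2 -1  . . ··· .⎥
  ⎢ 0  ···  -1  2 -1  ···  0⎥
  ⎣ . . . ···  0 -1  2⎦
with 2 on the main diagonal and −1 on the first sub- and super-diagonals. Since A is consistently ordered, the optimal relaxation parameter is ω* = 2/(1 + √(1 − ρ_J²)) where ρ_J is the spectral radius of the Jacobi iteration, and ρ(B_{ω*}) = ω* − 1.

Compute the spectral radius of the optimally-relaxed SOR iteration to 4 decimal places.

ρ_SOR = 0.9347

½·tridiag(1,0,1) at n=92: λ_k = cos(kπ/93); max |λ| at k=1 ⇒ ρ_J = cos(π/93) ≈ 0.9994.
√(1 − cos²(π/93)) = sin(π/93) ≈ 0.03377.
ω* = 2/(1+0.03377) = 1.9347
ρ_SOR = ω* − 1 = 1.9347 − 1 = 0.9347.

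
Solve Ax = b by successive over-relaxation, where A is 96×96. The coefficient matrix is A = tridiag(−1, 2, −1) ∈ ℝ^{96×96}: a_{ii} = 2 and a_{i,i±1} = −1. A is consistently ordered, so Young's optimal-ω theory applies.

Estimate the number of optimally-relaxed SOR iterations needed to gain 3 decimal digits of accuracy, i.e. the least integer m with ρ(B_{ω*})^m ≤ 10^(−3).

With n=96, ρ(Jacobi) = cos(π/97) = 0.9994756.
√(1−ρ_J²) = |sin(π/97)| = 0.0323819
ω* = 2/(1+0.0323819) = 1.9372676
ρ_SOR = ω* − 1 ≈ 0.9372676.
ρ_SOR^m ≤ 10^(−3) ⇔ m ≥ 3·ln10/(−ln 0.9372676) = 6.90776/0.0647864 = 106.624; m = ⌈106.624⌉ = 107.

m = 107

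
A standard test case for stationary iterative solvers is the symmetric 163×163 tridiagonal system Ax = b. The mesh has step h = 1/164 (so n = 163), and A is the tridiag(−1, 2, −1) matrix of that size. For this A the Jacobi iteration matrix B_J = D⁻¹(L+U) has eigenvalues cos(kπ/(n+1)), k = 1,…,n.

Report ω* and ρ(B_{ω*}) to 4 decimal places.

With n=163, ρ(Jacobi) = cos(π/164) = 0.9998.
√(1−ρ_J²) simplifies to sin(π/164) = 0.01915.
[ω*] 2 ÷ (1 + 0.01915) = 2 ÷ 1.01915 = 1.9624.
ρ_SOR = ω* − 1 ≈ 0.9624.

ω* = 1.9624, ρ_SOR = 0.9624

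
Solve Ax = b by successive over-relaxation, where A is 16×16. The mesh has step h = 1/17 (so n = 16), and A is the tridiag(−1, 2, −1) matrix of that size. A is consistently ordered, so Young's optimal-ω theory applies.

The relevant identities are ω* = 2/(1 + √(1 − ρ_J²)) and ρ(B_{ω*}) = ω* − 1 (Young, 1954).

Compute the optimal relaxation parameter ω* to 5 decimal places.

ω* = 1.68955

With n=16, ρ(Jacobi) = cos(π/17) = 0.98297.
√(1 − cos²(π/17)) = sin(π/17) ≈ 0.183750.
Young: ω* = 2/(1+√(1−ρ_J²)) = 2/(1+0.183750) = 2/1.183750 = 1.68955.
ρ(B_{ω*}) = ω*−1 = 0.68955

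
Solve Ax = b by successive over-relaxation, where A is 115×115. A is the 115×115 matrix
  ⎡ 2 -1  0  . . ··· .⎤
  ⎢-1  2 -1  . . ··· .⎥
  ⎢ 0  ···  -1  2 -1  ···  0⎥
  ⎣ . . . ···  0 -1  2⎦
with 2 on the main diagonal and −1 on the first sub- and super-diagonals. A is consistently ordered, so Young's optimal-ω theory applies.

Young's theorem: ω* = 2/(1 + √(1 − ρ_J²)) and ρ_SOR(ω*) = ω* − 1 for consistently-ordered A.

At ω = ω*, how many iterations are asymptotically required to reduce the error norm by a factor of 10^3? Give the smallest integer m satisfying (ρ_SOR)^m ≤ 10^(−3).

spectrum of D⁻¹(L+U) = {cos(kπ/116) : 1≤k≤115}; ρ_J = cos(π/116) = 0.9996333.
1 − cos²(π/116) = sin²(π/116) ⇒ √(1−ρ_J²) = sin(π/116) = 0.0270794.
Young: ω* = 2/(1+√(1−ρ_J²)) = 2/(1+0.0270794) = 2/1.0270794 = 1.9472691.
ρ_SOR = ω* − 1 = 1.9472691 − 1 = 0.9472691.
(0.9472691)^m ≤ 10^{−3}  ⇒  m·ln(0.9472691) ≤ −3·ln10  ⇒  m ≥ 127.515  ⇒  m = 128

m = 128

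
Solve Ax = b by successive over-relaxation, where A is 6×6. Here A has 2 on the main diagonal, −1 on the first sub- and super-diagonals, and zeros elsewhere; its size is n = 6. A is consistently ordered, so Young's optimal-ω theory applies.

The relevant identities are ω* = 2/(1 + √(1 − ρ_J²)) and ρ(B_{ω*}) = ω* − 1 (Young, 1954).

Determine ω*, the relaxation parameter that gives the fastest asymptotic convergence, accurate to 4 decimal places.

ω* = 1.3948

With n=6, ρ(Jacobi) = cos(π/7) = 0.9010.
√(1−ρ_J²) simplifies to sin(π/7) = 0.43388.
ω* = 2/(1+0.43388) = 1.3948
At ω = 1.3948 every |λ(B_ω)| = ω−1, so ρ_SOR = 0.3948.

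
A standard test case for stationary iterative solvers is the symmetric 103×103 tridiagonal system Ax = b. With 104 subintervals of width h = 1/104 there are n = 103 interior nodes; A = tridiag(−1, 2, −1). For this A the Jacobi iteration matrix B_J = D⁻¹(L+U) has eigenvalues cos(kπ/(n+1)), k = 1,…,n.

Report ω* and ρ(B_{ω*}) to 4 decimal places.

[ρ_J] n=103: ρ(B_J) = cos(π/(n+1)) = cos(π/104) = 0.9995.
√(1−ρ_J²) = |sin(π/104)| = 0.03020
ω* = 2/(1 + 0.03020) = 2/1.03020 = 1.9414.
and ρ(B_{ω*}) = 1.9414 − 1 = 0.9414.

ω* = 1.9414, ρ_SOR = 0.9414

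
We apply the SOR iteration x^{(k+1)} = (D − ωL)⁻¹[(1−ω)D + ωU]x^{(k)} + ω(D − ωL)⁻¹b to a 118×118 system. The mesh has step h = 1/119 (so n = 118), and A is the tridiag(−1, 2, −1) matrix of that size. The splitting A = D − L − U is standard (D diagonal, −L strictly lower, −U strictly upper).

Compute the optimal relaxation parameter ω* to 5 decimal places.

B_J for the 118×118 system has eigenvalues cos(kπ/119); ρ_J = cos(π/119) = 0.99965.
√(1−ρ_J²) = |sin(π/119)| = 0.026397
So ω* = 2/1.026397 = 1.94856 (Young).
ρ_SOR = ω* − 1 ≈ 0.94856.

ω* = 1.94856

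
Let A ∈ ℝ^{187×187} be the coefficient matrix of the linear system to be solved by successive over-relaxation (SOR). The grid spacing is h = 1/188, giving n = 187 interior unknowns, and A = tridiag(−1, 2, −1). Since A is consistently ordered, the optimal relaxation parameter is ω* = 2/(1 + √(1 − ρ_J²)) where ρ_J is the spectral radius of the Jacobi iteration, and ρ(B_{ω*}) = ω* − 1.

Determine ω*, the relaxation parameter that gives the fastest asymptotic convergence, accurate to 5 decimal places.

ω* = 1.96713

ρ_J = max_k |cos(kπ/188)| = cos(π/188) = 0.99986
√(1 − cos²(π/188)) = sin(π/188) ≈ 0.016710.
ω* = 2/(1+0.016710) = 1.96713
[ρ_SOR] ω* − 1 = 0.96713.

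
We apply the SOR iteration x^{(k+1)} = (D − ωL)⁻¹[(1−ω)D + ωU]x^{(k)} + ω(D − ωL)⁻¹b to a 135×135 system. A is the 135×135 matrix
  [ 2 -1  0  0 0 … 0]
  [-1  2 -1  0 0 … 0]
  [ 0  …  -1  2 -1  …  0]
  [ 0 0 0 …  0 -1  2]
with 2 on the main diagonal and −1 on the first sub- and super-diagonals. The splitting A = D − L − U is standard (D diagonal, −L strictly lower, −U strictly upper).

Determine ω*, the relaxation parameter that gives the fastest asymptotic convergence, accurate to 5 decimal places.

ω* = 1.95485

½·tridiag(1,0,1) at n=135: λ_k = cos(kπ/136); max |λ| at k=1 ⇒ ρ_J = cos(π/136) ≈ 0.99973.
√(1 − cos²(π/136)) = sin(π/136) ≈ 0.023098.
ω* = 2 / (1 + 0.023098) = 2 / 1.023098 ≈ 1.95485.
[ρ_SOR] ω* − 1 = 0.95485.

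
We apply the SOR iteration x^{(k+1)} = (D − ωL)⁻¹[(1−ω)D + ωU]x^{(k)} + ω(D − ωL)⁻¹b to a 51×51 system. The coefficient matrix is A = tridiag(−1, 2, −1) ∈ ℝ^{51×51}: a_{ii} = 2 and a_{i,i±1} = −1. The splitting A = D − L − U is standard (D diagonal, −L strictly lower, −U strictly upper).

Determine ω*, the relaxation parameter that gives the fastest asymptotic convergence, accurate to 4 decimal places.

ω* = 1.8861

n=51: λ(B_J) = 1 − λ(A)/2 = cos(kπ/52); k=1 gives ρ_J = 0.9982.
√(1−ρ_J²) = |sin(π/52)| = 0.06038
Young: ω* = 2/(1+√(1−ρ_J²)) = 2/(1+0.06038) = 2/1.06038 = 1.8861.
ρ_SOR = ω* − 1 ≈ 0.8861.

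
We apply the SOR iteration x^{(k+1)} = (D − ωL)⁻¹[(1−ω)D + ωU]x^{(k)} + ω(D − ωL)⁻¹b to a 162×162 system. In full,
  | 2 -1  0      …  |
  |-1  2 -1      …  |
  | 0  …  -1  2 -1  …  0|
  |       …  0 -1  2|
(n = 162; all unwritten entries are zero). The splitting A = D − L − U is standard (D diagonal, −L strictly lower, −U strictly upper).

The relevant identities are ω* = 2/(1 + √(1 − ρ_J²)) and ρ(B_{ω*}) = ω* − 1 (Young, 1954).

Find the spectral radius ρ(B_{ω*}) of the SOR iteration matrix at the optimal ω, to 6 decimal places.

ρ_SOR = 0.962184

[ρ_J] n=162: ρ(B_J) = cos(π/(n+1)) = cos(π/163) = 0.999814.
root = sin(π/163) = 0.0192724  (since 1−cos² = sin²).
[ω*] 2 ÷ (1 + 0.0192724) = 2 ÷ 1.0192724 = 1.962184.
At ω = 1.962184 every |λ(B_ω)| = ω−1, so ρ_SOR = 0.962184.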